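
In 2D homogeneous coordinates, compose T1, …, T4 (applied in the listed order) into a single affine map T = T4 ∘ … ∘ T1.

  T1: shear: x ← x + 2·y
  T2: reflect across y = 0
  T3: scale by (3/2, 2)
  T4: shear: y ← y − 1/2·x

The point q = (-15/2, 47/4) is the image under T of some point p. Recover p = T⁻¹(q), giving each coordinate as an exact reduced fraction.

T1 = [1 2 0; 0 1 0; 0 0 1]
T2·T1 = [1 2 0; 0 -1 0; 0 0 1]
T3·…·T1 = [3/2 3 0; 0 -2 0; 0 0 1]
T4·…·T1 = [3/2 3 0; -3/4 -7/2 0; 0 0 1]
det M = -3; M⁻¹ = [7/6 1 0; -1/4 -1/2 0; 0 0 1]
M⁻¹ · (-15/2, 47/4)ᵀ = (3, -4)ᵀ

p = (3, -4)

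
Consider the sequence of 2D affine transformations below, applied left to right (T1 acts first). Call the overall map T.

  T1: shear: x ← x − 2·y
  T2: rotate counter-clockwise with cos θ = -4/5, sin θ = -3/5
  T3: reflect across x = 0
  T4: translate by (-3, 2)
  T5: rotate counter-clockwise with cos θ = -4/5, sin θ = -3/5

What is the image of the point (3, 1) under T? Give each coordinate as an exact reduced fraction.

T1 shear: x ← x − 2·y: (3, 1) → (1, 1)
T2 rotate counter-clockwise with cos θ = -4/5, sin θ = -3/5: (1, 1) → (-1/5, -7/5)
T3 reflect across x = 0: (-1/5, -7/5) → (1/5, -7/5)
T4 translate by (-3, 2): (1/5, -7/5) → (-14/5, 3/5)
T5 rotate counter-clockwise with cos θ = -4/5, sin θ = -3/5: (-14/5, 3/5) → (13/5, 6/5)

T(p) = (13/5, 6/5)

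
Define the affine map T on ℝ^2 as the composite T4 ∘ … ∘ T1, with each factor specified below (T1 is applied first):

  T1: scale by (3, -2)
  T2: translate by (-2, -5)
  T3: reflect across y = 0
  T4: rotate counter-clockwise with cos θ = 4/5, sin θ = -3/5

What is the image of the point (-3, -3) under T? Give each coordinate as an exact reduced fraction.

T1 scale by (3, -2): (-3, -3) → (-9, 6)
T2 translate by (-2, -5): (-9, 6) → (-11, 1)
T3 reflect across y = 0: (-11, 1) → (-11, -1)
T4 rotate counter-clockwise with cos θ = 4/5, sin θ = -3/5: (-11, -1) → (-47/5, 29/5)

T(p) = (-47/5, 29/5)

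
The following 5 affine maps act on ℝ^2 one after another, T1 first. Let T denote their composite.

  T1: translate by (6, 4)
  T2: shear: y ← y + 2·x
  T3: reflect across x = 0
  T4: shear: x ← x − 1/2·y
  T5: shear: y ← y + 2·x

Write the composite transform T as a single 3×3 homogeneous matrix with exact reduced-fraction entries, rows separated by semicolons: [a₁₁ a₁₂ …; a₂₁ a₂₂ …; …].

T = [-2 -1/2 -14; -2 0 -12; 0 0 1]

T1 = [1 0 6; 0 1 4; 0 0 1]
T2·T1 = [1 0 6; 2 1 16; 0 0 1]
T3·…·T1 = [-1 0 -6; 2 1 16; 0 0 1]
T4·…·T1 = [-2 -1/2 -14; 2 1 16; 0 0 1]
T5·…·T1 = [-2 -1/2 -14; -2 0 -12; 0 0 1]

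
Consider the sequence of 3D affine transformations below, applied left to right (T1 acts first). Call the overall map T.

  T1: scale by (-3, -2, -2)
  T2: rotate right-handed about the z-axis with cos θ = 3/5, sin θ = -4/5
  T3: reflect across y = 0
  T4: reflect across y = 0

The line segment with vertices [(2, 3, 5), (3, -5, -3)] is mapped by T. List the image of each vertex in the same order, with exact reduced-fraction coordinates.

image vertices: (-42/5, 6/5, -10), (13/5, 66/5, 6)

T1 scale by (-3, -2, -2): (2, 3, 5) → (-6, -6, -10); (3, -5, -3) → (-9, 10, 6)
T2 rotate right-handed about the z-axis with cos θ = 3/5, sin θ = -4/5: (-6, -6, -10) → (-42/5, 6/5, -10); (-9, 10, 6) → (13/5, 66/5, 6)
T3 reflect across y = 0: (-42/5, 6/5, -10) → (-42/5, -6/5, -10); (13/5, 66/5, 6) → (13/5, -66/5, 6)
T4 reflect across y = 0: (-42/5, -6/5, -10) → (-42/5, 6/5, -10); (13/5, -66/5, 6) → (13/5, 66/5, 6)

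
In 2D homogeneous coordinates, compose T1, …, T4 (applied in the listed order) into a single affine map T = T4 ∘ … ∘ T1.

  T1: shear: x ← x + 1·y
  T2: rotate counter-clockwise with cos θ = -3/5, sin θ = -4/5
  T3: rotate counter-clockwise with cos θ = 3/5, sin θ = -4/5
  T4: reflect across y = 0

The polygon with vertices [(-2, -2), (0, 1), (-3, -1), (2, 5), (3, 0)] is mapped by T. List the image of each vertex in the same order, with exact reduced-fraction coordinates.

T1 shear: x ← x + 1·y: (-2, -2) → (-4, -2); (0, 1) → (1, 1); (-3, -1) → (-4, -1); (2, 5) → (7, 5); (3, 0) → (3, 0)
T2 rotate counter-clockwise with cos θ = -3/5, sin θ = -4/5: (-4, -2) → (4/5, 22/5); (1, 1) → (1/5, -7/5); (-4, -1) → (8/5, 19/5); (7, 5) → (-1/5, -43/5); (3, 0) → (-9/5, -12/5)
T3 rotate counter-clockwise with cos θ = 3/5, sin θ = -4/5: (4/5, 22/5) → (4, 2); (1/5, -7/5) → (-1, -1); (8/5, 19/5) → (4, 1); (-1/5, -43/5) → (-7, -5); (-9/5, -12/5) → (-3, 0)
T4 reflect across y = 0: (4, 2) → (4, -2); (-1, -1) → (-1, 1); (4, 1) → (4, -1); (-7, -5) → (-7, 5); (-3, 0) → (-3, 0)

image vertices: (4, -2), (-1, 1), (4, -1), (-7, 5), (-3, 0)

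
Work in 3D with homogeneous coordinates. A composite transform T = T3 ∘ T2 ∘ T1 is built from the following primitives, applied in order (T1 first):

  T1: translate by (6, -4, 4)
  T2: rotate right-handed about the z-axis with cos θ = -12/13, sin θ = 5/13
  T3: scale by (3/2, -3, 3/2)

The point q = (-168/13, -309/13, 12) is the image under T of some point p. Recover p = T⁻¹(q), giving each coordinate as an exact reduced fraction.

p = (5, 0, 4)

T1 = [1 0 0 6; 0 1 0 -4; 0 0 1 4; 0 0 0 1]
T2·T1 = [-12/13 -5/13 0 -4; 5/13 -12/13 0 6; 0 0 1 4; 0 0 0 1]
T3·…·T1 = [-18/13 -15/26 0 -6; -15/13 36/13 0 -18; 0 0 3/2 6; 0 0 0 1]
det M = -27/4; M⁻¹ = [-8/13 -5/39 0 -6; -10/39 4/13 0 4; 0 0 2/3 -4; 0 0 0 1]
M⁻¹ · (-168/13, -309/13, 12)ᵀ = (5, 0, 4)ᵀ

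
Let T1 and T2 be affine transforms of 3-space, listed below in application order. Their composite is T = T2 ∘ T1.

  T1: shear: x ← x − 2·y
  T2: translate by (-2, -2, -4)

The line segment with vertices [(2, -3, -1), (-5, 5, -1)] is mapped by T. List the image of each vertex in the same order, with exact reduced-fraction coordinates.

image vertices: (6, -5, -5), (-17, 3, -5)

T1 shear: x ← x − 2·y: (2, -3, -1) → (8, -3, -1); (-5, 5, -1) → (-15, 5, -1)
T2 translate by (-2, -2, -4): (8, -3, -1) → (6, -5, -5); (-15, 5, -1) → (-17, 3, -5)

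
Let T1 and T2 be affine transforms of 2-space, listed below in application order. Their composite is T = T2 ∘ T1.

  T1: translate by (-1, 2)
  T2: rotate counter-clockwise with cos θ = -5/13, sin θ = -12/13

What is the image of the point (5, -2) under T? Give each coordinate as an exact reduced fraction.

T1 translate by (-1, 2): (5, -2) → (4, 0)
T2 rotate counter-clockwise with cos θ = -5/13, sin θ = -12/13: (4, 0) → (-20/13, -48/13)

T(p) = (-20/13, -48/13)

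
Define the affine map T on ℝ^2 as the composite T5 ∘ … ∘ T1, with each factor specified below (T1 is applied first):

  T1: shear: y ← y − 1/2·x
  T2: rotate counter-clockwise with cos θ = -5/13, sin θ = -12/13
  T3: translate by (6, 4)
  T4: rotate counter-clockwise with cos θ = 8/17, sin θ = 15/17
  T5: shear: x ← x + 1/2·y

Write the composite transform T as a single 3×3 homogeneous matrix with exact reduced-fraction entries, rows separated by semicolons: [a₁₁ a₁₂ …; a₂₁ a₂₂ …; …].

T1 = [1 0 0; -1/2 1 0; 0 0 1]
T2·T1 = [-11/13 12/13 0; -19/26 -5/13 0; 0 0 1]
T3·…·T1 = [-11/13 12/13 6; -19/26 -5/13 4; 0 0 1]
T4·…·T1 = [109/442 171/221 -12/17; -241/221 140/221 122/17; 0 0 1]
T5·…·T1 = [-66/221 241/221 49/17; -241/221 140/221 122/17; 0 0 1]

T = [-66/221 241/221 49/17; -241/221 140/221 122/17; 0 0 1]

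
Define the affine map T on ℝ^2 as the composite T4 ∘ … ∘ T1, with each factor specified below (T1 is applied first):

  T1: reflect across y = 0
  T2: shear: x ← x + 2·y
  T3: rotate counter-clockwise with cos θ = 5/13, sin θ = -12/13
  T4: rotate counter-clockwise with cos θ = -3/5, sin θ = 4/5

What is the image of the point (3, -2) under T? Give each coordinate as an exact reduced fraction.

T1 reflect across y = 0: (3, -2) → (3, 2)
T2 shear: x ← x + 2·y: (3, 2) → (7, 2)
T3 rotate counter-clockwise with cos θ = 5/13, sin θ = -12/13: (7, 2) → (59/13, -74/13)
T4 rotate counter-clockwise with cos θ = -3/5, sin θ = 4/5: (59/13, -74/13) → (119/65, 458/65)

T(p) = (119/65, 458/65)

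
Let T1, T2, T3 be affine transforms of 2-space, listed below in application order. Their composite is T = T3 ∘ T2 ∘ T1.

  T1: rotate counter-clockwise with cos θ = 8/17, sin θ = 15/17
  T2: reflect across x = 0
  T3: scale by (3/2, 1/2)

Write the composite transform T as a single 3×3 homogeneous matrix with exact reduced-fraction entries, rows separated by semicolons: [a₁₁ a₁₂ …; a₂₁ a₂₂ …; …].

T = [-12/17 45/34 0; 15/34 4/17 0; 0 0 1]

T1 = [8/17 -15/17 0; 15/17 8/17 0; 0 0 1]
T2·T1 = [-8/17 15/17 0; 15/17 8/17 0; 0 0 1]
T3·…·T1 = [-12/17 45/34 0; 15/34 4/17 0; 0 0 1]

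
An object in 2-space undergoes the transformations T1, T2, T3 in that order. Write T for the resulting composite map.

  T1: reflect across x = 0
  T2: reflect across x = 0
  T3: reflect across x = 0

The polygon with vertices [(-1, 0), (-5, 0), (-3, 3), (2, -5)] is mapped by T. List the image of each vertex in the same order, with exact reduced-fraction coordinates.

T1 reflect across x = 0: (-1, 0) → (1, 0); (-5, 0) → (5, 0); (-3, 3) → (3, 3); (2, -5) → (-2, -5)
T2 reflect across x = 0: (1, 0) → (-1, 0); (5, 0) → (-5, 0); (3, 3) → (-3, 3); (-2, -5) → (2, -5)
T3 reflect across x = 0: (-1, 0) → (1, 0); (-5, 0) → (5, 0); (-3, 3) → (3, 3); (2, -5) → (-2, -5)

image vertices: (1, 0), (5, 0), (3, 3), (-2, -5)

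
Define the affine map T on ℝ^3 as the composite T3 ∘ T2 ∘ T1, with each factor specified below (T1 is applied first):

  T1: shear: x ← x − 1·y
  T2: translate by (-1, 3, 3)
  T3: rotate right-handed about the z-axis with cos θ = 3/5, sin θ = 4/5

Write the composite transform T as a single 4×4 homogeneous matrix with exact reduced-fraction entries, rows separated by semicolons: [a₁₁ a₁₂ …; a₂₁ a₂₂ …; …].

T = [3/5 -7/5 0 -3; 4/5 -1/5 0 1; 0 0 1 3; 0 0 0 1]

T1 = [1 -1 0 0; 0 1 0 0; 0 0 1 0; 0 0 0 1]
T2·T1 = [1 -1 0 -1; 0 1 0 3; 0 0 1 3; 0 0 0 1]
T3·…·T1 = [3/5 -7/5 0 -3; 4/5 -1/5 0 1; 0 0 1 3; 0 0 0 1]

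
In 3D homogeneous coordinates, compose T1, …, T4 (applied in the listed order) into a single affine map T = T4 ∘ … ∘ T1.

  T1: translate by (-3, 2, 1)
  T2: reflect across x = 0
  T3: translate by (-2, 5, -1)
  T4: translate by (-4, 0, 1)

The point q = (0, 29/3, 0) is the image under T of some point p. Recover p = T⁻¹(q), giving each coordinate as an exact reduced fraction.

T1 = [1 0 0 -3; 0 1 0 2; 0 0 1 1; 0 0 0 1]
T2·T1 = [-1 0 0 3; 0 1 0 2; 0 0 1 1; 0 0 0 1]
T3·…·T1 = [-1 0 0 1; 0 1 0 7; 0 0 1 0; 0 0 0 1]
T4·…·T1 = [-1 0 0 -3; 0 1 0 7; 0 0 1 1; 0 0 0 1]
det M = -1; M⁻¹ = [-1 0 0 -3; 0 1 0 -7; 0 0 1 -1; 0 0 0 1]
M⁻¹ · (0, 29/3, 0)ᵀ = (-3, 8/3, -1)ᵀ

p = (-3, 8/3, -1)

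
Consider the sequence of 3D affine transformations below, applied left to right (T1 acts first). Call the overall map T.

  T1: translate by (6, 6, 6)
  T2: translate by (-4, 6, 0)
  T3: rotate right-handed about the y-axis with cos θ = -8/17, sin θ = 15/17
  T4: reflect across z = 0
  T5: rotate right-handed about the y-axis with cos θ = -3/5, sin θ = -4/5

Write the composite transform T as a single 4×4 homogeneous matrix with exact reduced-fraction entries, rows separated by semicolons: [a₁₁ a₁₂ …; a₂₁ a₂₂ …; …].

T = [-36/85 0 -77/85 -534/85; 0 1 0 12; -77/85 0 36/85 62/85; 0 0 0 1]

T1 = [1 0 0 6; 0 1 0 6; 0 0 1 6; 0 0 0 1]
T2·T1 = [1 0 0 2; 0 1 0 12; 0 0 1 6; 0 0 0 1]
T3·…·T1 = [-8/17 0 15/17 74/17; 0 1 0 12; -15/17 0 -8/17 -78/17; 0 0 0 1]
T4·…·T1 = [-8/17 0 15/17 74/17; 0 1 0 12; 15/17 0 8/17 78/17; 0 0 0 1]
T5·…·T1 = [-36/85 0 -77/85 -534/85; 0 1 0 12; -77/85 0 36/85 62/85; 0 0 0 1]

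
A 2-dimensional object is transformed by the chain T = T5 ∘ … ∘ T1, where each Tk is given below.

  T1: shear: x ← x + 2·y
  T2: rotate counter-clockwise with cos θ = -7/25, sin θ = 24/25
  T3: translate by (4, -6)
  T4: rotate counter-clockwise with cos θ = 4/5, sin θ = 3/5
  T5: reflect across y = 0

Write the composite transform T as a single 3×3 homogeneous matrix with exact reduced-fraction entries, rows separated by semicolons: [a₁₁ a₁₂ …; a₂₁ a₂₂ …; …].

T = [-4/5 -11/5 34/5; -3/5 -2/5 12/5; 0 0 1]

T1 = [1 2 0; 0 1 0; 0 0 1]
T2·T1 = [-7/25 -38/25 0; 24/25 41/25 0; 0 0 1]
T3·…·T1 = [-7/25 -38/25 4; 24/25 41/25 -6; 0 0 1]
T4·…·T1 = [-4/5 -11/5 34/5; 3/5 2/5 -12/5; 0 0 1]
T5·…·T1 = [-4/5 -11/5 34/5; -3/5 -2/5 12/5; 0 0 1]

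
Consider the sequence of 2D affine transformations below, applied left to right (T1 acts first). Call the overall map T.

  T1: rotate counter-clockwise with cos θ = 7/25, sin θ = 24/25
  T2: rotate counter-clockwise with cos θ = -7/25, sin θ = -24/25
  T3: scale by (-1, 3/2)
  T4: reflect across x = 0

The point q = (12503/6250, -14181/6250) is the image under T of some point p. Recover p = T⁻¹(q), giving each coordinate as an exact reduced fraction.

T1 = [7/25 -24/25 0; 24/25 7/25 0; 0 0 1]
T2·T1 = [527/625 336/625 0; -336/625 527/625 0; 0 0 1]
T3·…·T1 = [-527/625 -336/625 0; -504/625 1581/1250 0; 0 0 1]
T4·…·T1 = [527/625 336/625 0; -504/625 1581/1250 0; 0 0 1]
det M = 3/2; M⁻¹ = [527/625 -224/625 0; 336/625 1054/1875 0; 0 0 1]
M⁻¹ · (12503/6250, -14181/6250)ᵀ = (5/2, -1/5)ᵀ

p = (5/2, -1/5)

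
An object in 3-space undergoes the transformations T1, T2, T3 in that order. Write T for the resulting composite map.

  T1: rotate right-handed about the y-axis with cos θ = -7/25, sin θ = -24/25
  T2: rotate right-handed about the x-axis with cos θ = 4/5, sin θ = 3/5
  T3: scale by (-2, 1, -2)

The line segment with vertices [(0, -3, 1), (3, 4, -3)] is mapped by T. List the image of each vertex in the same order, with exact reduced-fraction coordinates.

T1 rotate right-handed about the y-axis with cos θ = -7/25, sin θ = -24/25: (0, -3, 1) → (-24/25, -3, -7/25); (3, 4, -3) → (51/25, 4, 93/25)
T2 rotate right-handed about the x-axis with cos θ = 4/5, sin θ = 3/5: (-24/25, -3, -7/25) → (-24/25, -279/125, -253/125); (51/25, 4, 93/25) → (51/25, 121/125, 672/125)
T3 scale by (-2, 1, -2): (-24/25, -279/125, -253/125) → (48/25, -279/125, 506/125); (51/25, 121/125, 672/125) → (-102/25, 121/125, -1344/125)

image vertices: (48/25, -279/125, 506/125), (-102/25, 121/125, -1344/125)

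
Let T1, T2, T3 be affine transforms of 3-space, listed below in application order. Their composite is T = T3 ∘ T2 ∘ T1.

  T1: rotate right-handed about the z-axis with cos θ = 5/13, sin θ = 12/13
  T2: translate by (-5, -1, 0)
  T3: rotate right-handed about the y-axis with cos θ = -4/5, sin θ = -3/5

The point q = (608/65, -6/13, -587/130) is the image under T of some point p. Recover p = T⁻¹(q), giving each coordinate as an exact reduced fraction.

p = (-3/2, 5, -2)

T1 = [5/13 -12/13 0 0; 12/13 5/13 0 0; 0 0 1 0; 0 0 0 1]
T2·T1 = [5/13 -12/13 0 -5; 12/13 5/13 0 -1; 0 0 1 0; 0 0 0 1]
T3·…·T1 = [-4/13 48/65 -3/5 4; 12/13 5/13 0 -1; 3/13 -36/65 -4/5 -3; 0 0 0 1]
det M = 1; M⁻¹ = [-4/13 12/13 3/13 37/13; 48/65 5/13 -36/65 -55/13; -3/5 0 -4/5 0; 0 0 0 1]
M⁻¹ · (608/65, -6/13, -587/130)ᵀ = (-3/2, 5, -2)ᵀ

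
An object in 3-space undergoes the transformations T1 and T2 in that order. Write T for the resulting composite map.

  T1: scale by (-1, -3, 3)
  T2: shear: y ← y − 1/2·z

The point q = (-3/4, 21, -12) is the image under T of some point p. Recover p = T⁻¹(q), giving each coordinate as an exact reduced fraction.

T1 = [-1 0 0 0; 0 -3 0 0; 0 0 3 0; 0 0 0 1]
T2·T1 = [-1 0 0 0; 0 -3 -3/2 0; 0 0 3 0; 0 0 0 1]
det M = 9; M⁻¹ = [-1 0 0 0; 0 -1/3 -1/6 0; 0 0 1/3 0; 0 0 0 1]
M⁻¹ · (-3/4, 21, -12)ᵀ = (3/4, -5, -4)ᵀ

p = (3/4, -5, -4)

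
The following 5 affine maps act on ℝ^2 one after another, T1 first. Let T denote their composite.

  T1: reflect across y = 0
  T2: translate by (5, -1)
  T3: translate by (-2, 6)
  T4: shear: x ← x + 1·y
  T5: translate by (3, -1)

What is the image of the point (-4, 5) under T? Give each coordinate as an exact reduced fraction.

T1 reflect across y = 0: (-4, 5) → (-4, -5)
T2 translate by (5, -1): (-4, -5) → (1, -6)
T3 translate by (-2, 6): (1, -6) → (-1, 0)
T4 shear: x ← x + 1·y: (-1, 0) → (-1, 0)
T5 translate by (3, -1): (-1, 0) → (2, -1)

T(p) = (2, -1)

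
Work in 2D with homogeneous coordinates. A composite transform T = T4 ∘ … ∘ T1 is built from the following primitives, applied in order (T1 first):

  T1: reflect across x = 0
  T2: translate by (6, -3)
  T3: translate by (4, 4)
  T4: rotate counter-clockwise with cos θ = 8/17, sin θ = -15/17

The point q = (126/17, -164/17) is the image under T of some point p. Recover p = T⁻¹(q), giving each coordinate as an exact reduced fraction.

p = (-2, 1)

T1 = [-1 0 0; 0 1 0; 0 0 1]
T2·T1 = [-1 0 6; 0 1 -3; 0 0 1]
T3·…·T1 = [-1 0 10; 0 1 1; 0 0 1]
T4·…·T1 = [-8/17 15/17 95/17; 15/17 8/17 -142/17; 0 0 1]
det M = -1; M⁻¹ = [-8/17 15/17 10; 15/17 8/17 -1; 0 0 1]
M⁻¹ · (126/17, -164/17)ᵀ = (-2, 1)ᵀ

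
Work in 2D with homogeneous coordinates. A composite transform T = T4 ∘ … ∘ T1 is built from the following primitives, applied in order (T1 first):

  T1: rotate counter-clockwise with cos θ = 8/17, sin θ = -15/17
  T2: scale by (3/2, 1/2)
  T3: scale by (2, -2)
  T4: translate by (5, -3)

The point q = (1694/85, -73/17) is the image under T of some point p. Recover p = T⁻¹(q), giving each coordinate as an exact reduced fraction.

T1 = [8/17 15/17 0; -15/17 8/17 0; 0 0 1]
T2·T1 = [12/17 45/34 0; -15/34 4/17 0; 0 0 1]
T3·…·T1 = [24/17 45/17 0; 15/17 -8/17 0; 0 0 1]
T4·…·T1 = [24/17 45/17 5; 15/17 -8/17 -3; 0 0 1]
det M = -3; M⁻¹ = [8/51 15/17 95/51; 5/17 -8/17 -49/17; 0 0 1]
M⁻¹ · (1694/85, -73/17)ᵀ = (6/5, 5)ᵀ

p = (6/5, 5)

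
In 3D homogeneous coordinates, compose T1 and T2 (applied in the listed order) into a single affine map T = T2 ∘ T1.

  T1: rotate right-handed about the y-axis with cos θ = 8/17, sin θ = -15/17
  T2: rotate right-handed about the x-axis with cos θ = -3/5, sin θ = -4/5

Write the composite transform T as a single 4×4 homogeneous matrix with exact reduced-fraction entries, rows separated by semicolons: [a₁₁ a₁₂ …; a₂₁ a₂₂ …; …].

T = [8/17 0 -15/17 0; 12/17 -3/5 32/85 0; -9/17 -4/5 -24/85 0; 0 0 0 1]

T1 = [8/17 0 -15/17 0; 0 1 0 0; 15/17 0 8/17 0; 0 0 0 1]
T2·T1 = [8/17 0 -15/17 0; 12/17 -3/5 32/85 0; -9/17 -4/5 -24/85 0; 0 0 0 1]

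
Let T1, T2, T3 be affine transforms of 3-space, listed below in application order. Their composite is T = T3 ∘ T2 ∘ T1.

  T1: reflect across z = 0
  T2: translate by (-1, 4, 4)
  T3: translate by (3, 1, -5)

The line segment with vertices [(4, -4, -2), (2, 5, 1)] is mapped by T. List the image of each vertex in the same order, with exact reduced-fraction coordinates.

T1 reflect across z = 0: (4, -4, -2) → (4, -4, 2); (2, 5, 1) → (2, 5, -1)
T2 translate by (-1, 4, 4): (4, -4, 2) → (3, 0, 6); (2, 5, -1) → (1, 9, 3)
T3 translate by (3, 1, -5): (3, 0, 6) → (6, 1, 1); (1, 9, 3) → (4, 10, -2)

image vertices: (6, 1, 1), (4, 10, -2)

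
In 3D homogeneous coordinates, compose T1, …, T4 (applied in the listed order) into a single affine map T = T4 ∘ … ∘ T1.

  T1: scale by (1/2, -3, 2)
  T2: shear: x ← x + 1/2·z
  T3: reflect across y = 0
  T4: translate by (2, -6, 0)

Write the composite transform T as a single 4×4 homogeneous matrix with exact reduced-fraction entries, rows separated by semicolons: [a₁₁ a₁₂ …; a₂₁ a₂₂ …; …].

T = [1/2 0 1 2; 0 3 0 -6; 0 0 2 0; 0 0 0 1]

T1 = [1/2 0 0 0; 0 -3 0 0; 0 0 2 0; 0 0 0 1]
T2·T1 = [1/2 0 1 0; 0 -3 0 0; 0 0 2 0; 0 0 0 1]
T3·…·T1 = [1/2 0 1 0; 0 3 0 0; 0 0 2 0; 0 0 0 1]
T4·…·T1 = [1/2 0 1 2; 0 3 0 -6; 0 0 2 0; 0 0 0 1]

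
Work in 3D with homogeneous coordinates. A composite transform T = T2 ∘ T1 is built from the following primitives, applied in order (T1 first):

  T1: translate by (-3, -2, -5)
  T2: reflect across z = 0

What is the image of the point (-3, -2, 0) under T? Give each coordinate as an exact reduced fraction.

T(p) = (-6, -4, 5)

T1 translate by (-3, -2, -5): (-3, -2, 0) → (-6, -4, -5)
T2 reflect across z = 0: (-6, -4, -5) → (-6, -4, 5)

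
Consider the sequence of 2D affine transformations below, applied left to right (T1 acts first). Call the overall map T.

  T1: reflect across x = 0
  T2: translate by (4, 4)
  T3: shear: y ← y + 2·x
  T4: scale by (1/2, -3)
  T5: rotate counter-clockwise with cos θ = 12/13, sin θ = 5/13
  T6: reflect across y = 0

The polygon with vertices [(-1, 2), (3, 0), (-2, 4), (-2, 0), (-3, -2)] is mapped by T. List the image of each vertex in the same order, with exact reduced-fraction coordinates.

image vertices: (270/13, 1127/26), (96/13, 427/26), (336/13, 705/13), (276/13, 561/13), (282/13, 1117/26)

T1 reflect across x = 0: (-1, 2) → (1, 2); (3, 0) → (-3, 0); (-2, 4) → (2, 4); (-2, 0) → (2, 0); (-3, -2) → (3, -2)
T2 translate by (4, 4): (1, 2) → (5, 6); (-3, 0) → (1, 4); (2, 4) → (6, 8); (2, 0) → (6, 4); (3, -2) → (7, 2)
T3 shear: y ← y + 2·x: (5, 6) → (5, 16); (1, 4) → (1, 6); (6, 8) → (6, 20); (6, 4) → (6, 16); (7, 2) → (7, 16)
T4 scale by (1/2, -3): (5, 16) → (5/2, -48); (1, 6) → (1/2, -18); (6, 20) → (3, -60); (6, 16) → (3, -48); (7, 16) → (7/2, -48)
T5 rotate counter-clockwise with cos θ = 12/13, sin θ = 5/13: (5/2, -48) → (270/13, -1127/26); (1/2, -18) → (96/13, -427/26); (3, -60) → (336/13, -705/13); (3, -48) → (276/13, -561/13); (7/2, -48) → (282/13, -1117/26)
T6 reflect across y = 0: (270/13, -1127/26) → (270/13, 1127/26); (96/13, -427/26) → (96/13, 427/26); (336/13, -705/13) → (336/13, 705/13); (276/13, -561/13) → (276/13, 561/13); (282/13, -1117/26) → (282/13, 1117/26)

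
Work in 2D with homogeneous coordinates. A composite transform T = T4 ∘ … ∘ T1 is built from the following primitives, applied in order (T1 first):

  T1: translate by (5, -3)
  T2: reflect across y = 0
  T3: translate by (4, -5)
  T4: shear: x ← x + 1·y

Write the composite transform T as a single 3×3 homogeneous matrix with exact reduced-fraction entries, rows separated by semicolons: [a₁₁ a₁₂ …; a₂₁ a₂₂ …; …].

T = [1 -1 7; 0 -1 -2; 0 0 1]

T1 = [1 0 5; 0 1 -3; 0 0 1]
T2·T1 = [1 0 5; 0 -1 3; 0 0 1]
T3·…·T1 = [1 0 9; 0 -1 -2; 0 0 1]
T4·…·T1 = [1 -1 7; 0 -1 -2; 0 0 1]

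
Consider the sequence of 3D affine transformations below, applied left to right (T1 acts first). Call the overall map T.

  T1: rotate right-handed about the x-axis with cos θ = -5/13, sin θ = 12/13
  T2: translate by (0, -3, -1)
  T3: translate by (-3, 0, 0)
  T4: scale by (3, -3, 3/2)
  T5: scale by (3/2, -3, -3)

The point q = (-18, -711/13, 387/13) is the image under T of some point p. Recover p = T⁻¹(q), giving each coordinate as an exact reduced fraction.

T1 = [1 0 0 0; 0 -5/13 -12/13 0; 0 12/13 -5/13 0; 0 0 0 1]
T2·T1 = [1 0 0 0; 0 -5/13 -12/13 -3; 0 12/13 -5/13 -1; 0 0 0 1]
T3·…·T1 = [1 0 0 -3; 0 -5/13 -12/13 -3; 0 12/13 -5/13 -1; 0 0 0 1]
T4·…·T1 = [3 0 0 -9; 0 15/13 36/13 9; 0 18/13 -15/26 -3/2; 0 0 0 1]
T5·…·T1 = [9/2 0 0 -27/2; 0 -45/13 -108/13 -27; 0 -54/13 45/26 9/2; 0 0 0 1]
det M = -729/4; M⁻¹ = [2/9 0 0 3; 0 -5/117 -8/39 -3/13; 0 -4/39 10/117 -41/13; 0 0 0 1]
M⁻¹ · (-18, -711/13, 387/13)ᵀ = (-1, -4, 5)ᵀ

p = (-1, -4, 5)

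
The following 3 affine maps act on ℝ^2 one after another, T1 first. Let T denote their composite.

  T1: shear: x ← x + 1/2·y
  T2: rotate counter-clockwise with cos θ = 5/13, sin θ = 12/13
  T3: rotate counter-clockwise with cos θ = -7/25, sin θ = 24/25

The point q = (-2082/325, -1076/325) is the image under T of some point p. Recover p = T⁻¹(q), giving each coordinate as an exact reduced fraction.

T1 = [1 1/2 0; 0 1 0; 0 0 1]
T2·T1 = [5/13 -19/26 0; 12/13 11/13 0; 0 0 1]
T3·…·T1 = [-323/325 -79/130 0; 36/325 -61/65 0; 0 0 1]
det M = 1; M⁻¹ = [-61/65 79/130 0; -36/325 -323/325 0; 0 0 1]
M⁻¹ · (-2082/325, -1076/325)ᵀ = (4, 4)ᵀ

p = (4, 4)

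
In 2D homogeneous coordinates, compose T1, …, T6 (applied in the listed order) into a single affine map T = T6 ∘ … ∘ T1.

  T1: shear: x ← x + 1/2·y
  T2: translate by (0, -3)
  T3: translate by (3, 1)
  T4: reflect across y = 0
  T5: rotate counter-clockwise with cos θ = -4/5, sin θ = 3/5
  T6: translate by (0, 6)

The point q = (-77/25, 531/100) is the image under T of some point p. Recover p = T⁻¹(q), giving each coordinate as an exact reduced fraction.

T1 = [1 1/2 0; 0 1 0; 0 0 1]
T2·T1 = [1 1/2 0; 0 1 -3; 0 0 1]
T3·…·T1 = [1 1/2 3; 0 1 -2; 0 0 1]
T4·…·T1 = [1 1/2 3; 0 -1 2; 0 0 1]
T5·…·T1 = [-4/5 1/5 -18/5; 3/5 11/10 1/5; 0 0 1]
T6·…·T1 = [-4/5 1/5 -18/5; 3/5 11/10 31/5; 0 0 1]
det M = -1; M⁻¹ = [-11/10 1/5 -26/5; 3/5 4/5 -14/5; 0 0 1]
M⁻¹ · (-77/25, 531/100)ᵀ = (-3/4, -2/5)ᵀ

p = (-3/4, -2/5)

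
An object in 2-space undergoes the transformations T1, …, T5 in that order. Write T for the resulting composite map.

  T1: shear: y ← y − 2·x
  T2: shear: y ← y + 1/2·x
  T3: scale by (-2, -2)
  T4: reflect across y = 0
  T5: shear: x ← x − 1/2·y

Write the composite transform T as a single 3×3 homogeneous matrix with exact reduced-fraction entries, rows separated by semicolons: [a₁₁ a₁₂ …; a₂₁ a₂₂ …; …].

T = [-1/2 -1 0; -3 2 0; 0 0 1]

T1 = [1 0 0; -2 1 0; 0 0 1]
T2·T1 = [1 0 0; -3/2 1 0; 0 0 1]
T3·…·T1 = [-2 0 0; 3 -2 0; 0 0 1]
T4·…·T1 = [-2 0 0; -3 2 0; 0 0 1]
T5·…·T1 = [-1/2 -1 0; -3 2 0; 0 0 1]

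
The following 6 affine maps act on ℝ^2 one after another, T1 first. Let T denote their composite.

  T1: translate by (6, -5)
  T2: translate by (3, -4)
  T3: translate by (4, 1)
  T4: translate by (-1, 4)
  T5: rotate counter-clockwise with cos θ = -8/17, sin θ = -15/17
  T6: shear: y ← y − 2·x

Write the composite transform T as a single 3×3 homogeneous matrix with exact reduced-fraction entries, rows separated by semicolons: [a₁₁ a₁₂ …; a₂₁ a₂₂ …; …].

T = [-8/17 15/17 -156/17; 1/17 -38/17 164/17; 0 0 1]

T1 = [1 0 6; 0 1 -5; 0 0 1]
T2·T1 = [1 0 9; 0 1 -9; 0 0 1]
T3·…·T1 = [1 0 13; 0 1 -8; 0 0 1]
T4·…·T1 = [1 0 12; 0 1 -4; 0 0 1]
T5·…·T1 = [-8/17 15/17 -156/17; -15/17 -8/17 -148/17; 0 0 1]
T6·…·T1 = [-8/17 15/17 -156/17; 1/17 -38/17 164/17; 0 0 1]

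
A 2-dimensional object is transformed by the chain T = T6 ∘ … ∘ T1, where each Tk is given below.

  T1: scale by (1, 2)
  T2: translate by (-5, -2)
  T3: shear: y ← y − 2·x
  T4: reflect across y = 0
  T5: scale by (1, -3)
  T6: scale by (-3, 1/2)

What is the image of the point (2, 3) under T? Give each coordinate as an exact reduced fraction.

T1 scale by (1, 2): (2, 3) → (2, 6)
T2 translate by (-5, -2): (2, 6) → (-3, 4)
T3 shear: y ← y − 2·x: (-3, 4) → (-3, 10)
T4 reflect across y = 0: (-3, 10) → (-3, -10)
T5 scale by (1, -3): (-3, -10) → (-3, 30)
T6 scale by (-3, 1/2): (-3, 30) → (9, 15)

T(p) = (9, 15)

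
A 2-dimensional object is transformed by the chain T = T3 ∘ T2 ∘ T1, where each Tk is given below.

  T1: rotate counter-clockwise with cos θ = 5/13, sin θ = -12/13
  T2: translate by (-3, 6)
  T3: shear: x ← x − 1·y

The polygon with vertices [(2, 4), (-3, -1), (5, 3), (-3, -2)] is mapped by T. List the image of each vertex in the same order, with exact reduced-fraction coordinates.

T1 rotate counter-clockwise with cos θ = 5/13, sin θ = -12/13: (2, 4) → (58/13, -4/13); (-3, -1) → (-27/13, 31/13); (5, 3) → (61/13, -45/13); (-3, -2) → (-3, 2)
T2 translate by (-3, 6): (58/13, -4/13) → (19/13, 74/13); (-27/13, 31/13) → (-66/13, 109/13); (61/13, -45/13) → (22/13, 33/13); (-3, 2) → (-6, 8)
T3 shear: x ← x − 1·y: (19/13, 74/13) → (-55/13, 74/13); (-66/13, 109/13) → (-175/13, 109/13); (22/13, 33/13) → (-11/13, 33/13); (-6, 8) → (-14, 8)

image vertices: (-55/13, 74/13), (-175/13, 109/13), (-11/13, 33/13), (-14, 8)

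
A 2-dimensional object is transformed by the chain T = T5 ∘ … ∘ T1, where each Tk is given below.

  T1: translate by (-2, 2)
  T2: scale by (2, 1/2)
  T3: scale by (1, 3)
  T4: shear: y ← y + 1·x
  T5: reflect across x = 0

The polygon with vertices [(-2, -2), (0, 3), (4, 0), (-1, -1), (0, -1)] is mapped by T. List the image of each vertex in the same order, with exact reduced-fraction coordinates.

T1 translate by (-2, 2): (-2, -2) → (-4, 0); (0, 3) → (-2, 5); (4, 0) → (2, 2); (-1, -1) → (-3, 1); (0, -1) → (-2, 1)
T2 scale by (2, 1/2): (-4, 0) → (-8, 0); (-2, 5) → (-4, 5/2); (2, 2) → (4, 1); (-3, 1) → (-6, 1/2); (-2, 1) → (-4, 1/2)
T3 scale by (1, 3): (-8, 0) → (-8, 0); (-4, 5/2) → (-4, 15/2); (4, 1) → (4, 3); (-6, 1/2) → (-6, 3/2); (-4, 1/2) → (-4, 3/2)
T4 shear: y ← y + 1·x: (-8, 0) → (-8, -8); (-4, 15/2) → (-4, 7/2); (4, 3) → (4, 7); (-6, 3/2) → (-6, -9/2); (-4, 3/2) → (-4, -5/2)
T5 reflect across x = 0: (-8, -8) → (8, -8); (-4, 7/2) → (4, 7/2); (4, 7) → (-4, 7); (-6, -9/2) → (6, -9/2); (-4, -5/2) → (4, -5/2)

image vertices: (8, -8), (4, 7/2), (-4, 7), (6, -9/2), (4, -5/2)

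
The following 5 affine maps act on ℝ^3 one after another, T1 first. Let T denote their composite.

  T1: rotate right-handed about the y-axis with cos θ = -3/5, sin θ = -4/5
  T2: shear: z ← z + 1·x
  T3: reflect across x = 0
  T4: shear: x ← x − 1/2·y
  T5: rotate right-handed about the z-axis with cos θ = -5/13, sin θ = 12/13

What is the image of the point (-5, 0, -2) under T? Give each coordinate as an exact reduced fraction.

T(p) = (23/13, -276/65, 9/5)

T1 rotate right-handed about the y-axis with cos θ = -3/5, sin θ = -4/5: (-5, 0, -2) → (23/5, 0, -14/5)
T2 shear: z ← z + 1·x: (23/5, 0, -14/5) → (23/5, 0, 9/5)
T3 reflect across x = 0: (23/5, 0, 9/5) → (-23/5, 0, 9/5)
T4 shear: x ← x − 1/2·y: (-23/5, 0, 9/5) → (-23/5, 0, 9/5)
T5 rotate right-handed about the z-axis with cos θ = -5/13, sin θ = 12/13: (-23/5, 0, 9/5) → (23/13, -276/65, 9/5)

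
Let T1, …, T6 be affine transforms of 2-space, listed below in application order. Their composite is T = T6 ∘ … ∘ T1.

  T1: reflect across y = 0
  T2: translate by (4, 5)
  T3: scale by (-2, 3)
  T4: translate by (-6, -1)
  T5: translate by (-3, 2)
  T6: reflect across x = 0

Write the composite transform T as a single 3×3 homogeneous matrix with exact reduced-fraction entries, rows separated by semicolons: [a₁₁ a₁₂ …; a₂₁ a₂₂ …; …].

T1 = [1 0 0; 0 -1 0; 0 0 1]
T2·T1 = [1 0 4; 0 -1 5; 0 0 1]
T3·…·T1 = [-2 0 -8; 0 -3 15; 0 0 1]
T4·…·T1 = [-2 0 -14; 0 -3 14; 0 0 1]
T5·…·T1 = [-2 0 -17; 0 -3 16; 0 0 1]
T6·…·T1 = [2 0 17; 0 -3 16; 0 0 1]

T = [2 0 17; 0 -3 16; 0 0 1]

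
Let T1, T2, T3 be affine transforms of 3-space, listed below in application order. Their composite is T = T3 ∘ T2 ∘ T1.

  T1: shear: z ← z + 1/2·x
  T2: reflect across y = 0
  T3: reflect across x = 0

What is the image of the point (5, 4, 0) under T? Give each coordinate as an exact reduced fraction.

T1 shear: z ← z + 1/2·x: (5, 4, 0) → (5, 4, 5/2)
T2 reflect across y = 0: (5, 4, 5/2) → (5, -4, 5/2)
T3 reflect across x = 0: (5, -4, 5/2) → (-5, -4, 5/2)

T(p) = (-5, -4, 5/2)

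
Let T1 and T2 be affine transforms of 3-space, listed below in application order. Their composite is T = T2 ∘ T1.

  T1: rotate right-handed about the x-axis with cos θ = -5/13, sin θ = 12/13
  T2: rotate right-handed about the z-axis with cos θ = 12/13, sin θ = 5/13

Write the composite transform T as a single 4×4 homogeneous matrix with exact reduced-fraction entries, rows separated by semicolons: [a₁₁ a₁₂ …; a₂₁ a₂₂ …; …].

T1 = [1 0 0 0; 0 -5/13 -12/13 0; 0 12/13 -5/13 0; 0 0 0 1]
T2·T1 = [12/13 25/169 60/169 0; 5/13 -60/169 -144/169 0; 0 12/13 -5/13 0; 0 0 0 1]

T = [12/13 25/169 60/169 0; 5/13 -60/169 -144/169 0; 0 12/13 -5/13 0; 0 0 0 1]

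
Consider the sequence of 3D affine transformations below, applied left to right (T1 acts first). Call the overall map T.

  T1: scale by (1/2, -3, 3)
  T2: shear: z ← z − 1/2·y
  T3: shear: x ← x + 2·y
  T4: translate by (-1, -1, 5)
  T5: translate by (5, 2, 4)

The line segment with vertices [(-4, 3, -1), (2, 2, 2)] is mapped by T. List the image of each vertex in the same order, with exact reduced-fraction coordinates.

image vertices: (-16, -8, 21/2), (-7, -5, 18)

T1 scale by (1/2, -3, 3): (-4, 3, -1) → (-2, -9, -3); (2, 2, 2) → (1, -6, 6)
T2 shear: z ← z − 1/2·y: (-2, -9, -3) → (-2, -9, 3/2); (1, -6, 6) → (1, -6, 9)
T3 shear: x ← x + 2·y: (-2, -9, 3/2) → (-20, -9, 3/2); (1, -6, 9) → (-11, -6, 9)
T4 translate by (-1, -1, 5): (-20, -9, 3/2) → (-21, -10, 13/2); (-11, -6, 9) → (-12, -7, 14)
T5 translate by (5, 2, 4): (-21, -10, 13/2) → (-16, -8, 21/2); (-12, -7, 14) → (-7, -5, 18)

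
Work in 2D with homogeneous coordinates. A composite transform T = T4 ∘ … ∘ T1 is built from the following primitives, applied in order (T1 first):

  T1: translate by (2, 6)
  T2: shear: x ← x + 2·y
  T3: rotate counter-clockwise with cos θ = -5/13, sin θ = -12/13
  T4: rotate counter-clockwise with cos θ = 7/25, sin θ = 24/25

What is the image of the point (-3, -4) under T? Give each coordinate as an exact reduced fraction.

T1 translate by (2, 6): (-3, -4) → (-1, 2)
T2 shear: x ← x + 2·y: (-1, 2) → (3, 2)
T3 rotate counter-clockwise with cos θ = -5/13, sin θ = -12/13: (3, 2) → (9/13, -46/13)
T4 rotate counter-clockwise with cos θ = 7/25, sin θ = 24/25: (9/13, -46/13) → (1167/325, -106/325)

T(p) = (1167/325, -106/325)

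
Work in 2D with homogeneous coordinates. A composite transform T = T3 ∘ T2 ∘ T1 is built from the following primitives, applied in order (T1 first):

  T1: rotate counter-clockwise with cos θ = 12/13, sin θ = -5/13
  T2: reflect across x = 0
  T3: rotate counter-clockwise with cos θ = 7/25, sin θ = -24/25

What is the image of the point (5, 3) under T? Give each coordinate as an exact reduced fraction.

T(p) = (-261/325, 1877/325)

T1 rotate counter-clockwise with cos θ = 12/13, sin θ = -5/13: (5, 3) → (75/13, 11/13)
T2 reflect across x = 0: (75/13, 11/13) → (-75/13, 11/13)
T3 rotate counter-clockwise with cos θ = 7/25, sin θ = -24/25: (-75/13, 11/13) → (-261/325, 1877/325)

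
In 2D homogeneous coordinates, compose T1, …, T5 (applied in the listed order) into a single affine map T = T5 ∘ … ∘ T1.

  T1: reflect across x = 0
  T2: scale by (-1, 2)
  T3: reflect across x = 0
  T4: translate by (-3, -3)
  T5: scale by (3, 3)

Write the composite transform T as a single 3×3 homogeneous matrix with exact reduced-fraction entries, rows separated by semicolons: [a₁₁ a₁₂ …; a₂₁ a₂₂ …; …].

T1 = [-1 0 0; 0 1 0; 0 0 1]
T2·T1 = [1 0 0; 0 2 0; 0 0 1]
T3·…·T1 = [-1 0 0; 0 2 0; 0 0 1]
T4·…·T1 = [-1 0 -3; 0 2 -3; 0 0 1]
T5·…·T1 = [-3 0 -9; 0 6 -9; 0 0 1]

T = [-3 0 -9; 0 6 -9; 0 0 1]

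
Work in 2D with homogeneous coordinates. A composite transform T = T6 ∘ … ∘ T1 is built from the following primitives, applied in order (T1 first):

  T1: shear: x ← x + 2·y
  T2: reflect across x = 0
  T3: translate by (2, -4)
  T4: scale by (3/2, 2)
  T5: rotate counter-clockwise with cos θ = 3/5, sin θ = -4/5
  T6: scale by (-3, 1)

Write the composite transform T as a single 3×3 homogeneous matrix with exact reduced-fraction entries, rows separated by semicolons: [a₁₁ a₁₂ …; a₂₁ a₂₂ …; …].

T1 = [1 2 0; 0 1 0; 0 0 1]
T2·T1 = [-1 -2 0; 0 1 0; 0 0 1]
T3·…·T1 = [-1 -2 2; 0 1 -4; 0 0 1]
T4·…·T1 = [-3/2 -3 3; 0 2 -8; 0 0 1]
T5·…·T1 = [-9/10 -1/5 -23/5; 6/5 18/5 -36/5; 0 0 1]
T6·…·T1 = [27/10 3/5 69/5; 6/5 18/5 -36/5; 0 0 1]

T = [27/10 3/5 69/5; 6/5 18/5 -36/5; 0 0 1]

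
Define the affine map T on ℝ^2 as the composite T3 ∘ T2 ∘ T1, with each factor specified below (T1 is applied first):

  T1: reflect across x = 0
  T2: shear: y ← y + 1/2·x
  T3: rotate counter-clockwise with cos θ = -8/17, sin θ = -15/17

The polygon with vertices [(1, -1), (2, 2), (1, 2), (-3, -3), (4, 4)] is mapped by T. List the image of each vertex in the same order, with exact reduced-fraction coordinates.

T1 reflect across x = 0: (1, -1) → (-1, -1); (2, 2) → (-2, 2); (1, 2) → (-1, 2); (-3, -3) → (3, -3); (4, 4) → (-4, 4)
T2 shear: y ← y + 1/2·x: (-1, -1) → (-1, -3/2); (-2, 2) → (-2, 1); (-1, 2) → (-1, 3/2); (3, -3) → (3, -3/2); (-4, 4) → (-4, 2)
T3 rotate counter-clockwise with cos θ = -8/17, sin θ = -15/17: (-1, -3/2) → (-29/34, 27/17); (-2, 1) → (31/17, 22/17); (-1, 3/2) → (61/34, 3/17); (3, -3/2) → (-93/34, -33/17); (-4, 2) → (62/17, 44/17)

image vertices: (-29/34, 27/17), (31/17, 22/17), (61/34, 3/17), (-93/34, -33/17), (62/17, 44/17)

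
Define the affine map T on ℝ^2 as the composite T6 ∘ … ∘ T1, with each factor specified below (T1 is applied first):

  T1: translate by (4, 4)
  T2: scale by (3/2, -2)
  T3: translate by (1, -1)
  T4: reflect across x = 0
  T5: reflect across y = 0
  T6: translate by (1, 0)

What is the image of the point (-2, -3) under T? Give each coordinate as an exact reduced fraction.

T(p) = (-3, 3)

T1 translate by (4, 4): (-2, -3) → (2, 1)
T2 scale by (3/2, -2): (2, 1) → (3, -2)
T3 translate by (1, -1): (3, -2) → (4, -3)
T4 reflect across x = 0: (4, -3) → (-4, -3)
T5 reflect across y = 0: (-4, -3) → (-4, 3)
T6 translate by (1, 0): (-4, 3) → (-3, 3)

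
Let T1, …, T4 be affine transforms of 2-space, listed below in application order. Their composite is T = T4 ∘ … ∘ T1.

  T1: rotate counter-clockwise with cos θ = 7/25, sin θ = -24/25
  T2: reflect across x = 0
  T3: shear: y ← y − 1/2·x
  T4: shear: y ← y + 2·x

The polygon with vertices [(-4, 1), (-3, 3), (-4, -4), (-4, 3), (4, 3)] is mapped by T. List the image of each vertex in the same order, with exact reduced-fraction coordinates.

T1 rotate counter-clockwise with cos θ = 7/25, sin θ = -24/25: (-4, 1) → (-4/25, 103/25); (-3, 3) → (51/25, 93/25); (-4, -4) → (-124/25, 68/25); (-4, 3) → (44/25, 117/25); (4, 3) → (4, -3)
T2 reflect across x = 0: (-4/25, 103/25) → (4/25, 103/25); (51/25, 93/25) → (-51/25, 93/25); (-124/25, 68/25) → (124/25, 68/25); (44/25, 117/25) → (-44/25, 117/25); (4, -3) → (-4, -3)
T3 shear: y ← y − 1/2·x: (4/25, 103/25) → (4/25, 101/25); (-51/25, 93/25) → (-51/25, 237/50); (124/25, 68/25) → (124/25, 6/25); (-44/25, 117/25) → (-44/25, 139/25); (-4, -3) → (-4, -1)
T4 shear: y ← y + 2·x: (4/25, 101/25) → (4/25, 109/25); (-51/25, 237/50) → (-51/25, 33/50); (124/25, 6/25) → (124/25, 254/25); (-44/25, 139/25) → (-44/25, 51/25); (-4, -1) → (-4, -9)

image vertices: (4/25, 109/25), (-51/25, 33/50), (124/25, 254/25), (-44/25, 51/25), (-4, -9)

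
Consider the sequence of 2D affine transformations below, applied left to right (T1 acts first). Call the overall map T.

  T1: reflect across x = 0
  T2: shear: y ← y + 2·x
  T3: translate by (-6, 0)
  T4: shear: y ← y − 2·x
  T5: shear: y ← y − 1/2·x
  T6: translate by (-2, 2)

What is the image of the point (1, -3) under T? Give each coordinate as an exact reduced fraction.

T(p) = (-9, 29/2)

T1 reflect across x = 0: (1, -3) → (-1, -3)
T2 shear: y ← y + 2·x: (-1, -3) → (-1, -5)
T3 translate by (-6, 0): (-1, -5) → (-7, -5)
T4 shear: y ← y − 2·x: (-7, -5) → (-7, 9)
T5 shear: y ← y − 1/2·x: (-7, 9) → (-7, 25/2)
T6 translate by (-2, 2): (-7, 25/2) → (-9, 29/2)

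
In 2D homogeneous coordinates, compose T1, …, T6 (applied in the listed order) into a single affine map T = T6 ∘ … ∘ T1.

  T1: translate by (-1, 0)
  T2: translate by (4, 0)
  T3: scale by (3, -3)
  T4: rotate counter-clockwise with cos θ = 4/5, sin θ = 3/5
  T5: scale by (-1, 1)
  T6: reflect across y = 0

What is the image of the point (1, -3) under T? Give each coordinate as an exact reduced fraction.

T(p) = (-21/5, -72/5)

T1 translate by (-1, 0): (1, -3) → (0, -3)
T2 translate by (4, 0): (0, -3) → (4, -3)
T3 scale by (3, -3): (4, -3) → (12, 9)
T4 rotate counter-clockwise with cos θ = 4/5, sin θ = 3/5: (12, 9) → (21/5, 72/5)
T5 scale by (-1, 1): (21/5, 72/5) → (-21/5, 72/5)
T6 reflect across y = 0: (-21/5, 72/5) → (-21/5, -72/5)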